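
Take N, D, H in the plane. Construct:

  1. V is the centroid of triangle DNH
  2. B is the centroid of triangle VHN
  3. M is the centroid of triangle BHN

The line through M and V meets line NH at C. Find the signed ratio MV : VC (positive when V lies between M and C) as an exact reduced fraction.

Choose coordinates N = (0, 0), D = (1, 0), H = (0, 1).
1. V is the centroid of triangle DNH ⇒ V = (1/3, 1/3)
2. B is the centroid of triangle VHN ⇒ B = (1/9, 4/9)
3. M is the centroid of triangle BHN ⇒ M = (1/27, 13/27)
line MV meets NH at C = (0, 1/2)
V = M + t·(C−M) with t = -8, so MV:VC = -8:9

MV:VC = -8/9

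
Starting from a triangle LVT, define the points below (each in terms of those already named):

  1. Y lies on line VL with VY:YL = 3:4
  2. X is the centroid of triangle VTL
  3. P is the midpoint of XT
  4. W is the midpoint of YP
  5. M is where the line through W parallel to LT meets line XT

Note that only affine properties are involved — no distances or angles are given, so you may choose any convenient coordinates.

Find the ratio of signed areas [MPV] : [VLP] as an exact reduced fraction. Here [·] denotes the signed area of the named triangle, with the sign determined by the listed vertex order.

Assign L = (0, 0), V = (1, 0), T = (0, 1) — the answer is frame-independent, so this choice is without loss of generality.
1. Y lies on line VL with VY:YL = 3:4 ⇒ Y = (4/7, 0)
2. X is the centroid of triangle VTL ⇒ X = (1/3, 1/3)
3. P is the midpoint of XT ⇒ P = (1/6, 2/3)
4. W is the midpoint of YP ⇒ W = (31/84, 1/3)
5. M is where the line through W parallel to LT meets line XT ⇒ M = (31/84, 11/42)
2·[MPV] = -17/84, 2·[VLP] = -2/3
[MPV]:[VLP] = -17/84:-2/3 = 17/56

[MPV]:[VLP] = 17/56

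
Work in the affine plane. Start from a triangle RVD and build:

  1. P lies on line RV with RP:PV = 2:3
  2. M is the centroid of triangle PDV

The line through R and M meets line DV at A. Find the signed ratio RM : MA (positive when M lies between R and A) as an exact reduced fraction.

RM:MA = 4

Set R = (0, 0), V = (1, 0), D = (0, 1); any affine frame gives the same invariant.
1. P lies on line RV with RP:PV = 2:3 ⇒ P = (2/5, 0)
2. M is the centroid of triangle PDV ⇒ M = (7/15, 1/3)
line RM meets DV at A = (7/12, 5/12)
M = R + t·(A−R) with t = 4/5, so RM:MA = 4/5:1/5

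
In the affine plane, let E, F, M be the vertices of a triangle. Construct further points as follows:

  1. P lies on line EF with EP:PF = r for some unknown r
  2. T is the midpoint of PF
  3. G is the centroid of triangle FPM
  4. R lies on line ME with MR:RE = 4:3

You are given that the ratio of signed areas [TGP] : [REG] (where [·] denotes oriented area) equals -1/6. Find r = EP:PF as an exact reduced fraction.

r = -4

Assign E = (0, 0), F = (1, 0), M = (0, 1) — the answer is frame-independent, so this choice is without loss of generality.
1. With EP:PF = r, write λ = r/(r+1) so P = E + λ·(F−E); P is affine-linear in λ
2. T is the midpoint of PF ⇒ T is an affine combination of earlier points and hence also affine-linear in λ
3. G is the centroid of triangle FPM ⇒ G is an affine combination of earlier points and hence also affine-linear in λ
4. R lies on line ME with MR:RE = 4:3 ⇒ R = (0, 3/7)
Every point depending on P is an affine combination of P and λ-independent points, so each such coordinate is linear in λ; the λ² term in each signed area is a multiple of (F−E)×(F−E) = 0, so 2·[TGP] and 2·[REG] are each linear in λ. Evaluating at λ=0 and λ=1:
  2·[TGP] = -1/6·λ + 1/6,   2·[REG] = 1/7·λ + 1/7
So [TGP]:[REG] = (-1/6·λ + 1/6) / (1/7·λ + 1/7). Setting this equal to -1/6:
  -1/6·λ + 1/6 = -1/6·(1/7·λ + 1/7)  ⇒  λ = 4/3
Then r = λ/(1−λ) = (4/3)/(-1/3) = -4. Check: with r = -4, P = (4/3, 0) and [TGP]:[REG] = -1/6 as required.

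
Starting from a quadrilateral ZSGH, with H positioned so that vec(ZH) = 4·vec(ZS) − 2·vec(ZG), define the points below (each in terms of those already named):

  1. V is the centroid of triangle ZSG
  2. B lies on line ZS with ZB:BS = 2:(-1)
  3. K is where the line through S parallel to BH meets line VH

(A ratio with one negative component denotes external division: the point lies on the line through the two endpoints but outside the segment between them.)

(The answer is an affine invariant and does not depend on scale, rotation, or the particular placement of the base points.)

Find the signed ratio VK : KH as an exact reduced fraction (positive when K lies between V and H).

VK:KH = 1/3

Work in coordinates with Z = (0, 0), S = (1, 0), G = (0, 1), H = (4, -2).
1. V is the centroid of triangle ZSG ⇒ V = (1/3, 1/3)
2. B lies on line ZS with ZB:BS = 2:(-1) ⇒ B = (2, 0)
3. K is where the line through S parallel to BH meets line VH ⇒ K = (5/4, -1/4)
K = V + t·(H−V) with t = 1/4, so VK:KH = t:(1−t) = 1/4:3/4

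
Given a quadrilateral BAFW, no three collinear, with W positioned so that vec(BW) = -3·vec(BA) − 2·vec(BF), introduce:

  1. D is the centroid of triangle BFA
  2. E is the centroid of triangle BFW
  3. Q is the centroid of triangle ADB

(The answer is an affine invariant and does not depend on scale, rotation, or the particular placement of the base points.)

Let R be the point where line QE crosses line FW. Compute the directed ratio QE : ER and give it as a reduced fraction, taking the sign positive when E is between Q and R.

Assign B = (0, 0), A = (1, 0), F = (0, 1), W = (-3, -2) — the answer is frame-independent, so this choice is without loss of generality.
1. D is the centroid of triangle BFA ⇒ D = (1/3, 1/3)
2. E is the centroid of triangle BFW ⇒ E = (-1, -1/3)
3. Q is the centroid of triangle ADB ⇒ Q = (4/9, 1/9)
line QE meets FW at R = (-40/27, -13/27)
E = Q + t·(R−Q) with t = 3/4, so QE:ER = 3/4:1/4

QE:ER = 3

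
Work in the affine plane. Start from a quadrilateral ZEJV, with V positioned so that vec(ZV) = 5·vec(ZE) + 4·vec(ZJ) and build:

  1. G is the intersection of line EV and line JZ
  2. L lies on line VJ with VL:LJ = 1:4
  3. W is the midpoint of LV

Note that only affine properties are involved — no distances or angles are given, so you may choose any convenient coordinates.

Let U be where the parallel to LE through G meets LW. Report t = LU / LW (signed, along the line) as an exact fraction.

t = -1/2

Work in coordinates with Z = (0, 0), E = (1, 0), J = (0, 1), V = (5, 4).
1. G is the intersection of line EV and line JZ ⇒ G = (0, -1)
2. L lies on line VJ with VL:LJ = 1:4 ⇒ L = (4, 17/5)
3. W is the midpoint of LV ⇒ W = (9/2, 37/10)
through G parallel to LE: direction (-3, -17/5); meets LW at U = (15/4, 13/4)
U = L + t·(W−L) with t = -1/2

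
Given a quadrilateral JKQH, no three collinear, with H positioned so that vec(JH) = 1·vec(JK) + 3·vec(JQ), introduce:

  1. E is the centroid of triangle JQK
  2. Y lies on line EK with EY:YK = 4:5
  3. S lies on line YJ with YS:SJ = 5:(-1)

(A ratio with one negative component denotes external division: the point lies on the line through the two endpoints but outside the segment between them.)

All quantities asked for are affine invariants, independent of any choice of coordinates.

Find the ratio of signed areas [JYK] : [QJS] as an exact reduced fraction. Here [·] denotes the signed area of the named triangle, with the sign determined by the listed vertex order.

Assign J = (0, 0), K = (1, 0), Q = (0, 1), H = (1, 3) — the answer is frame-independent, so this choice is without loss of generality.
1. E is the centroid of triangle JQK ⇒ E = (1/3, 1/3)
2. Y lies on line EK with EY:YK = 4:5 ⇒ Y = (17/27, 5/27)
3. S lies on line YJ with YS:SJ = 5:(-1) ⇒ S = (-17/108, -5/108)
2·[JYK] = -5/27, 2·[QJS] = -17/108
[JYK]:[QJS] = -5/27:-17/108 = 20/17

[JYK]:[QJS] = 20/17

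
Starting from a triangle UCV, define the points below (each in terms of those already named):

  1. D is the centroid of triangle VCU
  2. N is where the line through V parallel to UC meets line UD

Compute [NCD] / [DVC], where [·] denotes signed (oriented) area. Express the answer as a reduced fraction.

[NCD]:[DVC] = 2

Set U = (0, 0), C = (1, 0), V = (0, 1); any affine frame gives the same invariant.
1. D is the centroid of triangle VCU ⇒ D = (1/3, 1/3)
2. N is where the line through V parallel to UC meets line UD ⇒ N = (1, 1)
2·[NCD] = -2/3, 2·[DVC] = -1/3
[NCD]:[DVC] = -2/3:-1/3 = 2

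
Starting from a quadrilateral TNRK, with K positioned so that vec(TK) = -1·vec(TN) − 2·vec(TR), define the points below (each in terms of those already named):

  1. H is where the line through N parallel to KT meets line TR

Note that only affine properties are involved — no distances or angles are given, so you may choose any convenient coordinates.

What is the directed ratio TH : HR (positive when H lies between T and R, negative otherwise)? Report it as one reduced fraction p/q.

TH:HR = -2/3

Assign T = (0, 0), N = (1, 0), R = (0, 1), K = (-1, -2) — the answer is frame-independent, so this choice is without loss of generality.
1. H is where the line through N parallel to KT meets line TR ⇒ H = (0, -2)
H = T + t·(R−T) with t = -2, so TH:HR = t:(1−t) = -2:3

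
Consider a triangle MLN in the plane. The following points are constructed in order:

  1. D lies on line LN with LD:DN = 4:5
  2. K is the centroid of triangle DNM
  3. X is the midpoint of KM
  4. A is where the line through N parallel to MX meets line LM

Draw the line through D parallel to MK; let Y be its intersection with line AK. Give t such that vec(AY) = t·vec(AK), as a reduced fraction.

Assign M = (0, 0), L = (1, 0), N = (0, 1) — the answer is frame-independent, so this choice is without loss of generality.
1. D lies on line LN with LD:DN = 4:5 ⇒ D = (5/9, 4/9)
2. K is the centroid of triangle DNM ⇒ K = (5/27, 13/27)
3. X is the midpoint of KM ⇒ X = (5/54, 13/54)
4. A is where the line through N parallel to MX meets line LM ⇒ A = (-5/13, 0)
through D parallel to MK: direction (5/27, 13/27); meets AK at Y = (265/351, 26/27)
Y = A + t·(K−A) with t = 2

t = 2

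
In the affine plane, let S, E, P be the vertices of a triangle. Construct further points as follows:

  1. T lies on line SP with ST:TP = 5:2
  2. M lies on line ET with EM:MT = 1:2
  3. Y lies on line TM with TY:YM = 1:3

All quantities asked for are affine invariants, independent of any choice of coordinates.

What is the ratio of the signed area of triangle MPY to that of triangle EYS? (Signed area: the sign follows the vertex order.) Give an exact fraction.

[MPY]:[EYS] = 6/25

Assign S = (0, 0), E = (1, 0), P = (0, 1) — the answer is frame-independent, so this choice is without loss of generality.
1. T lies on line SP with ST:TP = 5:2 ⇒ T = (0, 5/7)
2. M lies on line ET with EM:MT = 1:2 ⇒ M = (2/3, 5/21)
3. Y lies on line TM with TY:YM = 1:3 ⇒ Y = (1/6, 25/42)
2·[MPY] = 1/7, 2·[EYS] = 25/42
[MPY]:[EYS] = 1/7:25/42 = 6/25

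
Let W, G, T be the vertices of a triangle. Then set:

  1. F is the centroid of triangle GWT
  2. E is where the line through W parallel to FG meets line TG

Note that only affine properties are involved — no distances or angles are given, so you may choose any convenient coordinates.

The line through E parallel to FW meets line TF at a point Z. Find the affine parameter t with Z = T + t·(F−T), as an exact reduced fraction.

Choose coordinates W = (0, 0), G = (1, 0), T = (0, 1).
1. F is the centroid of triangle GWT ⇒ F = (1/3, 1/3)
2. E is where the line through W parallel to FG meets line TG ⇒ E = (2, -1)
through E parallel to FW: direction (-1/3, -1/3); meets TF at Z = (4/3, -5/3)
Z = T + t·(F−T) with t = 4

t = 4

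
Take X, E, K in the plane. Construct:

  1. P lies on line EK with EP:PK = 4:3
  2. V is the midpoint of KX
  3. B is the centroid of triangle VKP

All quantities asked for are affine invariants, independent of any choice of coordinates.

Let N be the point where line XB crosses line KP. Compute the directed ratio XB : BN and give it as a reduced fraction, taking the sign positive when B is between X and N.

XB:BN = 5

Choose coordinates X = (0, 0), E = (1, 0), K = (0, 1).
1. P lies on line EK with EP:PK = 4:3 ⇒ P = (3/7, 4/7)
2. V is the midpoint of KX ⇒ V = (0, 1/2)
3. B is the centroid of triangle VKP ⇒ B = (1/7, 29/42)
line XB meets KP at N = (6/35, 29/35)
B = X + t·(N−X) with t = 5/6, so XB:BN = 5/6:1/6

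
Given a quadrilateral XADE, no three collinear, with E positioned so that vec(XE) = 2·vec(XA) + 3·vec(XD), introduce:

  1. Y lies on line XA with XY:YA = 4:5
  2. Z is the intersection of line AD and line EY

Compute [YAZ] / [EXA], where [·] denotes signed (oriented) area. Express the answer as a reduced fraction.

Work in coordinates with X = (0, 0), A = (1, 0), D = (0, 1), E = (2, 3).
1. Y lies on line XA with XY:YA = 4:5 ⇒ Y = (4/9, 0)
2. Z is the intersection of line AD and line EY ⇒ Z = (26/41, 15/41)
2·[YAZ] = 25/123, 2·[EXA] = 3
[YAZ]:[EXA] = 25/123:3 = 25/369

[YAZ]:[EXA] = 25/369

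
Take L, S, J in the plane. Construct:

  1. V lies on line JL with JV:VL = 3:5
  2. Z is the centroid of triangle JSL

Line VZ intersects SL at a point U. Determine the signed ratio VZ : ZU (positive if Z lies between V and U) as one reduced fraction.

Choose coordinates L = (0, 0), S = (1, 0), J = (0, 1).
1. V lies on line JL with JV:VL = 3:5 ⇒ V = (0, 5/8)
2. Z is the centroid of triangle JSL ⇒ Z = (1/3, 1/3)
line VZ meets SL at U = (5/7, 0)
Z = V + t·(U−V) with t = 7/15, so VZ:ZU = 7/15:8/15

VZ:ZU = 7/8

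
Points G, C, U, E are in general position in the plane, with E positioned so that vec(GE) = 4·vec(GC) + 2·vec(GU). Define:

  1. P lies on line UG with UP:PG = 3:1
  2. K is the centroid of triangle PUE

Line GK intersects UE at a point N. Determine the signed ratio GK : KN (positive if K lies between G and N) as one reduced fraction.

Set G = (0, 0), C = (1, 0), U = (0, 1), E = (4, 2); any affine frame gives the same invariant.
1. P lies on line UG with UP:PG = 3:1 ⇒ P = (0, 1/4)
2. K is the centroid of triangle PUE ⇒ K = (4/3, 13/12)
line GK meets UE at N = (16/9, 13/9)
K = G + t·(N−G) with t = 3/4, so GK:KN = 3/4:1/4

GK:KN = 3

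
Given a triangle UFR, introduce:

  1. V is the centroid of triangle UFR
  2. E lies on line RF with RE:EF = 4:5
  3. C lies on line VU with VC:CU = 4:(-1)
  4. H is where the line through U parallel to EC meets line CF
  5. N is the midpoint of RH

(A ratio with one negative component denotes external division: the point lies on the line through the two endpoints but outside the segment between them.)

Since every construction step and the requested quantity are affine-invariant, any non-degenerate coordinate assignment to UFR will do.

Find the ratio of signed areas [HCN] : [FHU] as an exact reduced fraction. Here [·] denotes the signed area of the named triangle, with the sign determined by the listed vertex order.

[HCN]:[FHU] = 11/108

Assign U = (0, 0), F = (1, 0), R = (0, 1) — the answer is frame-independent, so this choice is without loss of generality.
1. V is the centroid of triangle UFR ⇒ V = (1/3, 1/3)
2. E lies on line RF with RE:EF = 4:5 ⇒ E = (4/9, 5/9)
3. C lies on line VU with VC:CU = 4:(-1) ⇒ C = (-1/9, -1/9)
4. H is where the line through U parallel to EC meets line CF ⇒ H = (-1/11, -6/55)
5. N is the midpoint of RH ⇒ N = (-1/22, 49/110)
2·[HCN] = -1/90, 2·[FHU] = -6/55
[HCN]:[FHU] = -1/90:-6/55 = 11/108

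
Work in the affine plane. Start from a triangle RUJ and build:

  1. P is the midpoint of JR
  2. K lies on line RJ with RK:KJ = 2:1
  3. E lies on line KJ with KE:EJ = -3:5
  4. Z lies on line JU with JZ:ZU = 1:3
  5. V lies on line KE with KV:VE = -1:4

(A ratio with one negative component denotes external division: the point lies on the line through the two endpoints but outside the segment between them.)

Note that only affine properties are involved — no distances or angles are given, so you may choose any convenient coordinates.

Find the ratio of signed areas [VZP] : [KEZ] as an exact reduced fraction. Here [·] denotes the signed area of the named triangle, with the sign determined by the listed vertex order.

Work in coordinates with R = (0, 0), U = (1, 0), J = (0, 1).
1. P is the midpoint of JR ⇒ P = (0, 1/2)
2. K lies on line RJ with RK:KJ = 2:1 ⇒ K = (0, 2/3)
3. E lies on line KJ with KE:EJ = -3:5 ⇒ E = (0, 1/6)
4. Z lies on line JU with JZ:ZU = 1:3 ⇒ Z = (1/4, 3/4)
5. V lies on line KE with KV:VE = -1:4 ⇒ V = (0, 5/6)
2·[VZP] = -1/12, 2·[KEZ] = 1/8
[VZP]:[KEZ] = -1/12:1/8 = -2/3

[VZP]:[KEZ] = -2/3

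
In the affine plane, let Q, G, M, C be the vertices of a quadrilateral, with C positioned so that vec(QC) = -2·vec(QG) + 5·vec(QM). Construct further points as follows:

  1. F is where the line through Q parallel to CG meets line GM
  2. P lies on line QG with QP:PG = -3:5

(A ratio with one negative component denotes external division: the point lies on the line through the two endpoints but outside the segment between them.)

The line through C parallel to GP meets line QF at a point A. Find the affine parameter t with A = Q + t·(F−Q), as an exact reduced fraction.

Assign Q = (0, 0), G = (1, 0), M = (0, 1), C = (-2, 5) — the answer is frame-independent, so this choice is without loss of generality.
1. F is where the line through Q parallel to CG meets line GM ⇒ F = (-3/2, 5/2)
2. P lies on line QG with QP:PG = -3:5 ⇒ P = (-3/2, 0)
through C parallel to GP: direction (-5/2, 0); meets QF at A = (-3, 5)
A = Q + t·(F−Q) with t = 2

t = 2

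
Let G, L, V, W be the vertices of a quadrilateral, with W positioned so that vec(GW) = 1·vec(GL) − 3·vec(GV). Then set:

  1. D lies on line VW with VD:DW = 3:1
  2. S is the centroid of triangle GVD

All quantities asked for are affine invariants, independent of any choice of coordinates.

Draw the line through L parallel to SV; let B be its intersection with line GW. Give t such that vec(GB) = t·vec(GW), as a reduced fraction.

t = 16/7

Set G = (0, 0), L = (1, 0), V = (0, 1), W = (1, -3); any affine frame gives the same invariant.
1. D lies on line VW with VD:DW = 3:1 ⇒ D = (3/4, -2)
2. S is the centroid of triangle GVD ⇒ S = (1/4, -1/3)
through L parallel to SV: direction (-1/4, 4/3); meets GW at B = (16/7, -48/7)
B = G + t·(W−G) with t = 16/7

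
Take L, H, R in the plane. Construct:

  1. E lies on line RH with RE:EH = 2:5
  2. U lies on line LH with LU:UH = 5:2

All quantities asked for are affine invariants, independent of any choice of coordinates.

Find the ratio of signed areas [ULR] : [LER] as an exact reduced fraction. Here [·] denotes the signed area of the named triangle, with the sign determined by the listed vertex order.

[ULR]:[LER] = -5/2

Assign L = (0, 0), H = (1, 0), R = (0, 1) — the answer is frame-independent, so this choice is without loss of generality.
1. E lies on line RH with RE:EH = 2:5 ⇒ E = (2/7, 5/7)
2. U lies on line LH with LU:UH = 5:2 ⇒ U = (5/7, 0)
2·[ULR] = -5/7, 2·[LER] = 2/7
[ULR]:[LER] = -5/7:2/7 = -5/2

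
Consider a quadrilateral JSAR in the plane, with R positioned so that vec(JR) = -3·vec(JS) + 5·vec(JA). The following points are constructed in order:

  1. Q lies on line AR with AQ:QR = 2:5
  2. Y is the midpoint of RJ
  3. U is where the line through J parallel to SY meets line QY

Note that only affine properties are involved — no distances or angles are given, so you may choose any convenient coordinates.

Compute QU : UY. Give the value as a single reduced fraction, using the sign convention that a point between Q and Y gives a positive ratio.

QU:UY = -9/7

Work in coordinates with J = (0, 0), S = (1, 0), A = (0, 1), R = (-3, 5).
1. Q lies on line AR with AQ:QR = 2:5 ⇒ Q = (-6/7, 15/7)
2. Y is the midpoint of RJ ⇒ Y = (-3/2, 5/2)
3. U is where the line through J parallel to SY meets line QY ⇒ U = (-15/4, 15/4)
U = Q + t·(Y−Q) with t = 9/2, so QU:UY = t:(1−t) = 9/2:-7/2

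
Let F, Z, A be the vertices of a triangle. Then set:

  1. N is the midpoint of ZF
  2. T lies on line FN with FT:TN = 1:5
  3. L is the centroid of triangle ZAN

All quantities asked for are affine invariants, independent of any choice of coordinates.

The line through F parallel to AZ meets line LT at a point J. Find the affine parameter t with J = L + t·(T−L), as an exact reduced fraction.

t = 10/9

Set F = (0, 0), Z = (1, 0), A = (0, 1); any affine frame gives the same invariant.
1. N is the midpoint of ZF ⇒ N = (1/2, 0)
2. T lies on line FN with FT:TN = 1:5 ⇒ T = (1/12, 0)
3. L is the centroid of triangle ZAN ⇒ L = (1/2, 1/3)
through F parallel to AZ: direction (1, -1); meets LT at J = (1/27, -1/27)
J = L + t·(T−L) with t = 10/9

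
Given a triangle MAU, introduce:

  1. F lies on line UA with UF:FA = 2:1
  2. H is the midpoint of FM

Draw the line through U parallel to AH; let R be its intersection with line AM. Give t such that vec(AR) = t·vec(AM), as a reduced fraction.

Work in coordinates with M = (0, 0), A = (1, 0), U = (0, 1).
1. F lies on line UA with UF:FA = 2:1 ⇒ F = (2/3, 1/3)
2. H is the midpoint of FM ⇒ H = (1/3, 1/6)
through U parallel to AH: direction (-2/3, 1/6); meets AM at R = (4, 0)
R = A + t·(M−A) with t = -3

t = -3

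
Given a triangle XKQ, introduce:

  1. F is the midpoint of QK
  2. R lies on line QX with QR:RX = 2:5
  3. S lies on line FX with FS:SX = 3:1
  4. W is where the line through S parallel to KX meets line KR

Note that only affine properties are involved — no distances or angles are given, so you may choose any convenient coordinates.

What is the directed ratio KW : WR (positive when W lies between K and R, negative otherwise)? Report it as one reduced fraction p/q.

KW:WR = 7/33

Choose coordinates X = (0, 0), K = (1, 0), Q = (0, 1).
1. F is the midpoint of QK ⇒ F = (1/2, 1/2)
2. R lies on line QX with QR:RX = 2:5 ⇒ R = (0, 5/7)
3. S lies on line FX with FS:SX = 3:1 ⇒ S = (1/8, 1/8)
4. W is where the line through S parallel to KX meets line KR ⇒ W = (33/40, 1/8)
W = K + t·(R−K) with t = 7/40, so KW:WR = t:(1−t) = 7/40:33/40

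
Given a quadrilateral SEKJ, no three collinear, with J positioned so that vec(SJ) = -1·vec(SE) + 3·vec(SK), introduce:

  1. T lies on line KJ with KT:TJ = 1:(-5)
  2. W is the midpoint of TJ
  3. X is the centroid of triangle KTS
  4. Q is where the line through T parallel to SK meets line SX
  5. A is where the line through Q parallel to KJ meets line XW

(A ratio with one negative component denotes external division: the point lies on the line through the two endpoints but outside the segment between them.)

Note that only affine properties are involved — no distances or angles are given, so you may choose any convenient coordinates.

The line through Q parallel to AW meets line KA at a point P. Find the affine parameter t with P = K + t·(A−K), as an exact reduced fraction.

Set S = (0, 0), E = (1, 0), K = (0, 1), J = (-1, 3); any affine frame gives the same invariant.
1. T lies on line KJ with KT:TJ = 1:(-5) ⇒ T = (1/4, 1/2)
2. W is the midpoint of TJ ⇒ W = (-3/8, 7/4)
3. X is the centroid of triangle KTS ⇒ X = (1/12, 1/2)
4. Q is where the line through T parallel to SK meets line SX ⇒ Q = (1/4, 3/2)
5. A is where the line through Q parallel to KJ meets line XW ⇒ A = (-7/4, 11/2)
through Q parallel to AW: direction (11/8, -15/4); meets KA at P = (91/12, -37/2)
P = K + t·(A−K) with t = -13/3

t = -13/3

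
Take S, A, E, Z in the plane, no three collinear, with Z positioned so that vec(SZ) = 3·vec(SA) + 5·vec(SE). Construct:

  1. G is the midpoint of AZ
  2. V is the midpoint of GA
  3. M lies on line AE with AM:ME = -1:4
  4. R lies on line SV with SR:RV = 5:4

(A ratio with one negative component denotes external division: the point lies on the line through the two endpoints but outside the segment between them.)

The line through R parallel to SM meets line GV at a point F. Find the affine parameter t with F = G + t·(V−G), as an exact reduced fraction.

Assign S = (0, 0), A = (1, 0), E = (0, 1), Z = (3, 5) — the answer is frame-independent, so this choice is without loss of generality.
1. G is the midpoint of AZ ⇒ G = (2, 5/2)
2. V is the midpoint of GA ⇒ V = (3/2, 5/4)
3. M lies on line AE with AM:ME = -1:4 ⇒ M = (4/3, -1/3)
4. R lies on line SV with SR:RV = 5:4 ⇒ R = (5/6, 25/36)
through R parallel to SM: direction (4/3, -1/3); meets GV at F = (245/198, 235/396)
F = G + t·(V−G) with t = 151/99

t = 151/99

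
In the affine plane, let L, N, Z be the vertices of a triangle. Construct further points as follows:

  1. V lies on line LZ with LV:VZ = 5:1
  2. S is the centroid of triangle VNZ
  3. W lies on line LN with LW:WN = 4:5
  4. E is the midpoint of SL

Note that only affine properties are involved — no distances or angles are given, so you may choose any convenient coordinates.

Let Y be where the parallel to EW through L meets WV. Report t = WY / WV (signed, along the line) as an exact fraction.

Assign L = (0, 0), N = (1, 0), Z = (0, 1) — the answer is frame-independent, so this choice is without loss of generality.
1. V lies on line LZ with LV:VZ = 5:1 ⇒ V = (0, 5/6)
2. S is the centroid of triangle VNZ ⇒ S = (1/3, 11/18)
3. W lies on line LN with LW:WN = 4:5 ⇒ W = (4/9, 0)
4. E is the midpoint of SL ⇒ E = (1/6, 11/36)
through L parallel to EW: direction (5/18, -11/36); meets WV at Y = (100/93, -110/93)
Y = W + t·(V−W) with t = -44/31

t = -44/31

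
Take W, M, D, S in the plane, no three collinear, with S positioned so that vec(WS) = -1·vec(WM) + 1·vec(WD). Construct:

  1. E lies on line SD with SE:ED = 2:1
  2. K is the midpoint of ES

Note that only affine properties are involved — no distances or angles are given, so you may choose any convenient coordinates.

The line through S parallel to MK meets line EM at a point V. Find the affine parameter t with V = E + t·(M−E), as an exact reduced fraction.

t = 2

Assign W = (0, 0), M = (1, 0), D = (0, 1), S = (-1, 1) — the answer is frame-independent, so this choice is without loss of generality.
1. E lies on line SD with SE:ED = 2:1 ⇒ E = (-1/3, 1)
2. K is the midpoint of ES ⇒ K = (-2/3, 1)
through S parallel to MK: direction (-5/3, 1); meets EM at V = (7/3, -1)
V = E + t·(M−E) with t = 2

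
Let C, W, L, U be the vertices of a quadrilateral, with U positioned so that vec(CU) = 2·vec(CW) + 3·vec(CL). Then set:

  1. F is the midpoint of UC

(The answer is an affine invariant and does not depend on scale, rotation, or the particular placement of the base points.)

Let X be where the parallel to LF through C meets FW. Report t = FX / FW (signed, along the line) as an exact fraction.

t = 2/3

Choose coordinates C = (0, 0), W = (1, 0), L = (0, 1), U = (2, 3).
1. F is the midpoint of UC ⇒ F = (1, 3/2)
through C parallel to LF: direction (1, 1/2); meets FW at X = (1, 1/2)
X = F + t·(W−F) with t = 2/3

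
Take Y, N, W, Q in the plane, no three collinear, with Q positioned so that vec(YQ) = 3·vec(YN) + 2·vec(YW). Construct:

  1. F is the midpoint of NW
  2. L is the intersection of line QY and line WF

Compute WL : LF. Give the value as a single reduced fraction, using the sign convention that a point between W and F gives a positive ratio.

Set Y = (0, 0), N = (1, 0), W = (0, 1), Q = (3, 2); any affine frame gives the same invariant.
1. F is the midpoint of NW ⇒ F = (1/2, 1/2)
2. L is the intersection of line QY and line WF ⇒ L = (3/5, 2/5)
L = W + t·(F−W) with t = 6/5, so WL:LF = t:(1−t) = 6/5:-1/5

WL:LF = -6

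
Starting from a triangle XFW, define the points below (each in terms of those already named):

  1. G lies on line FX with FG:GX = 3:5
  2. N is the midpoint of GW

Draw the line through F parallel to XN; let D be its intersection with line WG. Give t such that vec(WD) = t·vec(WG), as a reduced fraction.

Work in coordinates with X = (0, 0), F = (1, 0), W = (0, 1).
1. G lies on line FX with FG:GX = 3:5 ⇒ G = (5/8, 0)
2. N is the midpoint of GW ⇒ N = (5/16, 1/2)
through F parallel to XN: direction (5/16, 1/2); meets WG at D = (13/16, -3/10)
D = W + t·(G−W) with t = 13/10

t = 13/10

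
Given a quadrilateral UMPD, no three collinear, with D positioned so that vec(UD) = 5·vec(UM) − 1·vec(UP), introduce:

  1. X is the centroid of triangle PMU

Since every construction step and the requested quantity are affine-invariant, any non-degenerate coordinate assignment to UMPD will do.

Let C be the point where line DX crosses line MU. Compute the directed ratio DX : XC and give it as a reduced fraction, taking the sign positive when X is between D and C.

DX:XC = -4

Set U = (0, 0), M = (1, 0), P = (0, 1), D = (5, -1); any affine frame gives the same invariant.
1. X is the centroid of triangle PMU ⇒ X = (1/3, 1/3)
line DX meets MU at C = (3/2, 0)
X = D + t·(C−D) with t = 4/3, so DX:XC = 4/3:-1/3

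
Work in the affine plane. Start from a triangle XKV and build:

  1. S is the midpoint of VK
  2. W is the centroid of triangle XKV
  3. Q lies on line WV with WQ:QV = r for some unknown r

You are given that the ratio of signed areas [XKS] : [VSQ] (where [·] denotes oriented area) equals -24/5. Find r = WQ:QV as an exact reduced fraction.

Choose coordinates X = (0, 0), K = (1, 0), V = (0, 1).
1. S is the midpoint of VK ⇒ S = (1/2, 1/2)
2. W is the centroid of triangle XKV ⇒ W = (1/3, 1/3)
3. With WQ:QV = r, write λ = r/(r+1) so Q = W + λ·(V−W); Q is affine-linear in λ
Every point depending on Q is an affine combination of Q and λ-independent points, so each such coordinate is linear in λ; the λ² term in each signed area is a multiple of (V−W)×(V−W) = 0, so 2·[XKS] and 2·[VSQ] are each linear in λ. Evaluating at λ=0 and λ=1:
  2·[XKS] = 1/2,   2·[VSQ] = 1/6·λ − 1/6
So [XKS]:[VSQ] = (1/2) / (1/6·λ − 1/6). Setting this equal to -24/5:
  1/2 = -24/5·(1/6·λ − 1/6)  ⇒  λ = 3/8
Then r = λ/(1−λ) = (3/8)/(5/8) = 3/5. Check: with r = 3/5, Q = (5/24, 7/12) and [XKS]:[VSQ] = -24/5 as required.

r = 3/5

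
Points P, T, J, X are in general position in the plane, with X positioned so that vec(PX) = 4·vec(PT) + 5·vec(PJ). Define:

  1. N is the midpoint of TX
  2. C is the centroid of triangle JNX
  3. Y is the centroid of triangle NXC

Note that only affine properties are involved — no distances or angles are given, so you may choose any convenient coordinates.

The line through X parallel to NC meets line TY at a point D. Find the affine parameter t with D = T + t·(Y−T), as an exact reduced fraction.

Assign P = (0, 0), T = (1, 0), J = (0, 1), X = (4, 5) — the answer is frame-independent, so this choice is without loss of generality.
1. N is the midpoint of TX ⇒ N = (5/2, 5/2)
2. C is the centroid of triangle JNX ⇒ C = (13/6, 17/6)
3. Y is the centroid of triangle NXC ⇒ Y = (26/9, 31/9)
through X parallel to NC: direction (-1/3, 1/3); meets TY at D = (23/6, 31/6)
D = T + t·(Y−T) with t = 3/2

t = 3/2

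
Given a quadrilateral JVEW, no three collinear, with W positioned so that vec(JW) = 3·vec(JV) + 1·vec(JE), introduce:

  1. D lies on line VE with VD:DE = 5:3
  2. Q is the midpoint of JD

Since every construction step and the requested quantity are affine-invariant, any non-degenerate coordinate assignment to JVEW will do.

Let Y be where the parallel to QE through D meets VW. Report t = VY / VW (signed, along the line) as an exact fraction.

t = -1/5

Choose coordinates J = (0, 0), V = (1, 0), E = (0, 1), W = (3, 1).
1. D lies on line VE with VD:DE = 5:3 ⇒ D = (3/8, 5/8)
2. Q is the midpoint of JD ⇒ Q = (3/16, 5/16)
through D parallel to QE: direction (-3/16, 11/16); meets VW at Y = (3/5, -1/5)
Y = V + t·(W−V) with t = -1/5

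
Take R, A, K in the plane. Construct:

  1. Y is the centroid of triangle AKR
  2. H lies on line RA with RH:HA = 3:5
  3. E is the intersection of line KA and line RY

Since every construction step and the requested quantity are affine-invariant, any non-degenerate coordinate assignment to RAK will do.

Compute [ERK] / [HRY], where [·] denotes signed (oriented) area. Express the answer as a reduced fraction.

[ERK]:[HRY] = 4

Set R = (0, 0), A = (1, 0), K = (0, 1); any affine frame gives the same invariant.
1. Y is the centroid of triangle AKR ⇒ Y = (1/3, 1/3)
2. H lies on line RA with RH:HA = 3:5 ⇒ H = (3/8, 0)
3. E is the intersection of line KA and line RY ⇒ E = (1/2, 1/2)
2·[ERK] = -1/2, 2·[HRY] = -1/8
[ERK]:[HRY] = -1/2:-1/8 = 4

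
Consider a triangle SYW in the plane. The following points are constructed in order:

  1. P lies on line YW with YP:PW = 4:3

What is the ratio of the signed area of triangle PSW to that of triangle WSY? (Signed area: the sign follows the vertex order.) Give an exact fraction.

[PSW]:[WSY] = -3/7

Assign S = (0, 0), Y = (1, 0), W = (0, 1) — the answer is frame-independent, so this choice is without loss of generality.
1. P lies on line YW with YP:PW = 4:3 ⇒ P = (3/7, 4/7)
2·[PSW] = -3/7, 2·[WSY] = 1
[PSW]:[WSY] = -3/7:1 = -3/7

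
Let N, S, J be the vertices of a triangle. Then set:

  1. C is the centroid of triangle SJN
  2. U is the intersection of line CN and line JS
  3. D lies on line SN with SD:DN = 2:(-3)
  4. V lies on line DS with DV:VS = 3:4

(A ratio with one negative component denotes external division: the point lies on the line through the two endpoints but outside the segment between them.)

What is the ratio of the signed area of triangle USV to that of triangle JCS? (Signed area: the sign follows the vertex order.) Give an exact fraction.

[USV]:[JCS] = 12/7

Assign N = (0, 0), S = (1, 0), J = (0, 1) — the answer is frame-independent, so this choice is without loss of generality.
1. C is the centroid of triangle SJN ⇒ C = (1/3, 1/3)
2. U is the intersection of line CN and line JS ⇒ U = (1/2, 1/2)
3. D lies on line SN with SD:DN = 2:(-3) ⇒ D = (3, 0)
4. V lies on line DS with DV:VS = 3:4 ⇒ V = (15/7, 0)
2·[USV] = 4/7, 2·[JCS] = 1/3
[USV]:[JCS] = 4/7:1/3 = 12/7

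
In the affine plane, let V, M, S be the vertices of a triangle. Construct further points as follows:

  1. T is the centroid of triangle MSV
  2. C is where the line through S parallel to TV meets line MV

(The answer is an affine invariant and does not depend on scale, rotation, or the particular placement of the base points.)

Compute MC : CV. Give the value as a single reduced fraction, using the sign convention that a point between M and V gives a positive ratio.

Choose coordinates V = (0, 0), M = (1, 0), S = (0, 1).
1. T is the centroid of triangle MSV ⇒ T = (1/3, 1/3)
2. C is where the line through S parallel to TV meets line MV ⇒ C = (-1, 0)
C = M + t·(V−M) with t = 2, so MC:CV = t:(1−t) = 2:-1

MC:CV = -2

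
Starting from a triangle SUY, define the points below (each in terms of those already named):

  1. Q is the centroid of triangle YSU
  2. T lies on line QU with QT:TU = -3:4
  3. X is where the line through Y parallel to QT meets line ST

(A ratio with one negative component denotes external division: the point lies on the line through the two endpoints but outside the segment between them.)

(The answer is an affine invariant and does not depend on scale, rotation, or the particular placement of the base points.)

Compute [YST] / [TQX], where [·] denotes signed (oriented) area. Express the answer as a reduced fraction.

Set S = (0, 0), U = (1, 0), Y = (0, 1); any affine frame gives the same invariant.
1. Q is the centroid of triangle YSU ⇒ Q = (1/3, 1/3)
2. T lies on line QU with QT:TU = -3:4 ⇒ T = (-5/3, 4/3)
3. X is where the line through Y parallel to QT meets line ST ⇒ X = (-10/3, 8/3)
2·[YST] = -5/3, 2·[TQX] = 1
[YST]:[TQX] = -5/3:1 = -5/3

[YST]:[TQX] = -5/3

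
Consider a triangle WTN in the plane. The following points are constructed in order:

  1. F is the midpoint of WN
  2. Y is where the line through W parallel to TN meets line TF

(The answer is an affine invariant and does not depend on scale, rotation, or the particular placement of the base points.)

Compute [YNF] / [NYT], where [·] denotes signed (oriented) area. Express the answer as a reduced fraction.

Set W = (0, 0), T = (1, 0), N = (0, 1); any affine frame gives the same invariant.
1. F is the midpoint of WN ⇒ F = (0, 1/2)
2. Y is where the line through W parallel to TN meets line TF ⇒ Y = (-1, 1)
2·[YNF] = -1/2, 2·[NYT] = 1
[YNF]:[NYT] = -1/2:1 = -1/2

[YNF]:[NYT] = -1/2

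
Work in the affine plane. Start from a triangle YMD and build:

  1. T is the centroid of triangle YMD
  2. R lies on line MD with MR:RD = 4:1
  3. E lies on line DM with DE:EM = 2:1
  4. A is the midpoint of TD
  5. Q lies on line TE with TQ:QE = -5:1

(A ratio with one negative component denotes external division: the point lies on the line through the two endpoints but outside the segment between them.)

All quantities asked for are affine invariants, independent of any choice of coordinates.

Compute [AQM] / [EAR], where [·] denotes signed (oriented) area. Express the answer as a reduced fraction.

[AQM]:[EAR] = 10/7

Choose coordinates Y = (0, 0), M = (1, 0), D = (0, 1).
1. T is the centroid of triangle YMD ⇒ T = (1/3, 1/3)
2. R lies on line MD with MR:RD = 4:1 ⇒ R = (1/5, 4/5)
3. E lies on line DM with DE:EM = 2:1 ⇒ E = (2/3, 1/3)
4. A is the midpoint of TD ⇒ A = (1/6, 2/3)
5. Q lies on line TE with TQ:QE = -5:1 ⇒ Q = (3/4, 1/3)
2·[AQM] = -1/9, 2·[EAR] = -7/90
[AQM]:[EAR] = -1/9:-7/90 = 10/7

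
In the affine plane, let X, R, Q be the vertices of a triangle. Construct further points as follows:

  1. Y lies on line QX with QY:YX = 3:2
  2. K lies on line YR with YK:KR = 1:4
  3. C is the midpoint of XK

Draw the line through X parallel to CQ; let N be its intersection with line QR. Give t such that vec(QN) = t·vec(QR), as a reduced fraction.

Work in coordinates with X = (0, 0), R = (1, 0), Q = (0, 1).
1. Y lies on line QX with QY:YX = 3:2 ⇒ Y = (0, 2/5)
2. K lies on line YR with YK:KR = 1:4 ⇒ K = (1/5, 8/25)
3. C is the midpoint of XK ⇒ C = (1/10, 4/25)
through X parallel to CQ: direction (-1/10, 21/25); meets QR at N = (-5/37, 42/37)
N = Q + t·(R−Q) with t = -5/37

t = -5/37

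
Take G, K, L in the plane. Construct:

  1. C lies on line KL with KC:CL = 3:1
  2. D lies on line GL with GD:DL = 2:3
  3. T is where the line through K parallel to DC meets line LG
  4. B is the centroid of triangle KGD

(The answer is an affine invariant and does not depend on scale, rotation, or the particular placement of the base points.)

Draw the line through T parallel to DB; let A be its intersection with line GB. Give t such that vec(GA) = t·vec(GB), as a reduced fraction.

t = -7/2

Work in coordinates with G = (0, 0), K = (1, 0), L = (0, 1).
1. C lies on line KL with KC:CL = 3:1 ⇒ C = (1/4, 3/4)
2. D lies on line GL with GD:DL = 2:3 ⇒ D = (0, 2/5)
3. T is where the line through K parallel to DC meets line LG ⇒ T = (0, -7/5)
4. B is the centroid of triangle KGD ⇒ B = (1/3, 2/15)
through T parallel to DB: direction (1/3, -4/15); meets GB at A = (-7/6, -7/15)
A = G + t·(B−G) with t = -7/2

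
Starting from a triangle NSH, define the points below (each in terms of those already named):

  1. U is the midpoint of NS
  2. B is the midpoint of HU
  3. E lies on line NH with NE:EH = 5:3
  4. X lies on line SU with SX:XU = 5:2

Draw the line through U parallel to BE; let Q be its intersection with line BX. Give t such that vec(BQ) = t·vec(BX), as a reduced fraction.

t = 21/17

Set N = (0, 0), S = (1, 0), H = (0, 1); any affine frame gives the same invariant.
1. U is the midpoint of NS ⇒ U = (1/2, 0)
2. B is the midpoint of HU ⇒ B = (1/4, 1/2)
3. E lies on line NH with NE:EH = 5:3 ⇒ E = (0, 5/8)
4. X lies on line SU with SX:XU = 5:2 ⇒ X = (9/14, 0)
through U parallel to BE: direction (-1/4, 1/8); meets BX at Q = (25/34, -2/17)
Q = B + t·(X−B) with t = 21/17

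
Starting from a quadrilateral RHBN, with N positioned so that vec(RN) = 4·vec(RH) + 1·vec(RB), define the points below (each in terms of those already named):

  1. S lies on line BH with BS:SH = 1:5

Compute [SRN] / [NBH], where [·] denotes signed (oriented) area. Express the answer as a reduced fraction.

[SRN]:[NBH] = 19/24

Set R = (0, 0), H = (1, 0), B = (0, 1), N = (4, 1); any affine frame gives the same invariant.
1. S lies on line BH with BS:SH = 1:5 ⇒ S = (1/6, 5/6)
2·[SRN] = 19/6, 2·[NBH] = 4
[SRN]:[NBH] = 19/6:4 = 19/24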